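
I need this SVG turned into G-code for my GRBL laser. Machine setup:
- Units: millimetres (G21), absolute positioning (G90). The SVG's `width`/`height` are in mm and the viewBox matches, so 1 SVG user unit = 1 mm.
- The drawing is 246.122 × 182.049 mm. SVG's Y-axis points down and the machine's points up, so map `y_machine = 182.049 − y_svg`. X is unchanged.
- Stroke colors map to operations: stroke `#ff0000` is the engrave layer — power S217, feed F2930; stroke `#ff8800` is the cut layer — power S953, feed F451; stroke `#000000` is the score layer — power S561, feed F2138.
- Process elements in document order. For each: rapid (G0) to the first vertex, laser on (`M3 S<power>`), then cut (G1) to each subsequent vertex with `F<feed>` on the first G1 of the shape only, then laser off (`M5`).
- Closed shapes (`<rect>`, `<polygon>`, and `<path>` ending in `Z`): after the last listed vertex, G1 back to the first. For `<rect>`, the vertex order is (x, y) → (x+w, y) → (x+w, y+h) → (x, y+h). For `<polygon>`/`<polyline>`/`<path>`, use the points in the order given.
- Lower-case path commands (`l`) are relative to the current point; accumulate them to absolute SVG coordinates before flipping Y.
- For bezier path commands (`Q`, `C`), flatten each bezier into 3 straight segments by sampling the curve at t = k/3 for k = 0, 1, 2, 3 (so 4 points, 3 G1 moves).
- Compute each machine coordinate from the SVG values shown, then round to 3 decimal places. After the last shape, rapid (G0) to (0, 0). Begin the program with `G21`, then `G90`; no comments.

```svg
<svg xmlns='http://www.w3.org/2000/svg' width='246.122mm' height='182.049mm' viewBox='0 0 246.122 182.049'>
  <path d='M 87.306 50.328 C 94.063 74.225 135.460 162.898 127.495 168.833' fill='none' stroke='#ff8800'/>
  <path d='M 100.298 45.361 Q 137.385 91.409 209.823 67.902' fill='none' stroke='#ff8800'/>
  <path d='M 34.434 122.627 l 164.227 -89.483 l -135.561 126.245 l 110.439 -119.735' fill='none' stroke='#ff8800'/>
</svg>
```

G21
G90
G0 X87.306 Y131.721
M3 S953
G1 X102.498 Y91.695 F451
G1 X122.117 Y41.267
G1 X127.495 Y13.216
M5
G0 X100.298 Y136.688
M3 S953
G1 X128.951 Y113.718 F451
G1 X165.459 Y106.204
G1 X209.823 Y114.147
M5
G0 X34.434 Y59.422
M3 S953
G1 X198.661 Y148.905 F451
G1 X63.100 Y22.660
G1 X173.539 Y142.395
M5
G0 X0.000 Y0.000

Since the viewBox matches the mm dimensions, user units are millimetres directly. The only transform is the Y-flip y_m = 182.049 − y_svg.

Shape 1 is a cubic bezier drawn with `<path>`. Its stroke #ff8800 means cut at S953, F451. After flipping Y the toolpath is (87.306,131.721) → (102.498,91.695) → (122.117,41.267) → (127.495,13.216).

Shape 2 is a quadratic bezier drawn with `<path>`. Its stroke #ff8800 means cut at S953, F451. After flipping Y the toolpath is (100.298,136.688) → (128.951,113.718) → (165.459,106.204) → (209.823,114.147).

Shape 3 is a open polyline drawn with `<path>`. Its stroke #ff8800 means cut at S953, F451. After flipping Y the toolpath is (34.434,59.422) → (198.661,148.905) → (63.100,22.660) → (173.539,142.395).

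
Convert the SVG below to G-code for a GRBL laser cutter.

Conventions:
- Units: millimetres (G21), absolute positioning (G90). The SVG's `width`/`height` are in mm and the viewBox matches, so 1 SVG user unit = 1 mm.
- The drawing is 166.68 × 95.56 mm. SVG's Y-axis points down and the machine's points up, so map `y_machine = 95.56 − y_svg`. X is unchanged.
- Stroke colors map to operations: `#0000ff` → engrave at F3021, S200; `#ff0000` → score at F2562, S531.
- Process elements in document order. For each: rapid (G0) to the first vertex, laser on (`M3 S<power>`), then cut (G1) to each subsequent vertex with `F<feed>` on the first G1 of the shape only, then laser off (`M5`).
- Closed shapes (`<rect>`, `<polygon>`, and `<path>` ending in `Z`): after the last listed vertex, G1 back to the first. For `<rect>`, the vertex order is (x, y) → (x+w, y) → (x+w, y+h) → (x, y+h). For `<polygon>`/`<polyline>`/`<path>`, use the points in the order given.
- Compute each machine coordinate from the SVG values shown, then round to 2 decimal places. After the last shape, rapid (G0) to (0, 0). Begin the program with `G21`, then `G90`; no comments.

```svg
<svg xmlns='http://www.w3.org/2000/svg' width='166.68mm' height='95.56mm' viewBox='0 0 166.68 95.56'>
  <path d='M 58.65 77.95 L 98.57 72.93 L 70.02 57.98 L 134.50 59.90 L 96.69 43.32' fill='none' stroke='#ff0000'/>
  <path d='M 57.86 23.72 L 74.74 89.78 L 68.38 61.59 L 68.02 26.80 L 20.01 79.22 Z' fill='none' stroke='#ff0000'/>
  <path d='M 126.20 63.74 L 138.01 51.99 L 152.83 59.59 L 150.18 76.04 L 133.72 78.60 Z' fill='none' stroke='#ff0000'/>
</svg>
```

1 u = 1 mm; y_m = 95.56 − y.

[1] `<path>` open polyline, #ff0000→score S531 F2562: (58.65,17.61) → (98.57,22.63) → (70.02,37.58) → (134.50,35.66) → (96.69,52.24)

[2] `<path>` closed polygon, #ff0000→score S531 F2562: (57.86,71.84) → (74.74,5.78) → (68.38,33.97) → (68.02,68.76) → (20.01,16.34) → (57.86,71.84) (closed)

[3] `<path>` regular polygon, #ff0000→score S531 F2562: (126.20,31.82) → (138.01,43.57) → (152.83,35.97) → (150.18,19.52) → (133.72,16.96) → (126.20,31.82) (closed)

G21
G90
G0 X58.65 Y17.61
M3 S531
G1 X98.57 Y22.63 F2562
G1 X70.02 Y37.58
G1 X134.50 Y35.66
G1 X96.69 Y52.24
M5
G0 X57.86 Y71.84
M3 S531
G1 X74.74 Y5.78 F2562
G1 X68.38 Y33.97
G1 X68.02 Y68.76
G1 X20.01 Y16.34
G1 X57.86 Y71.84
M5
G0 X126.20 Y31.82
M3 S531
G1 X138.01 Y43.57 F2562
G1 X152.83 Y35.97
G1 X150.18 Y19.52
G1 X133.72 Y16.96
G1 X126.20 Y31.82
M5
G0 X0.00 Y0.00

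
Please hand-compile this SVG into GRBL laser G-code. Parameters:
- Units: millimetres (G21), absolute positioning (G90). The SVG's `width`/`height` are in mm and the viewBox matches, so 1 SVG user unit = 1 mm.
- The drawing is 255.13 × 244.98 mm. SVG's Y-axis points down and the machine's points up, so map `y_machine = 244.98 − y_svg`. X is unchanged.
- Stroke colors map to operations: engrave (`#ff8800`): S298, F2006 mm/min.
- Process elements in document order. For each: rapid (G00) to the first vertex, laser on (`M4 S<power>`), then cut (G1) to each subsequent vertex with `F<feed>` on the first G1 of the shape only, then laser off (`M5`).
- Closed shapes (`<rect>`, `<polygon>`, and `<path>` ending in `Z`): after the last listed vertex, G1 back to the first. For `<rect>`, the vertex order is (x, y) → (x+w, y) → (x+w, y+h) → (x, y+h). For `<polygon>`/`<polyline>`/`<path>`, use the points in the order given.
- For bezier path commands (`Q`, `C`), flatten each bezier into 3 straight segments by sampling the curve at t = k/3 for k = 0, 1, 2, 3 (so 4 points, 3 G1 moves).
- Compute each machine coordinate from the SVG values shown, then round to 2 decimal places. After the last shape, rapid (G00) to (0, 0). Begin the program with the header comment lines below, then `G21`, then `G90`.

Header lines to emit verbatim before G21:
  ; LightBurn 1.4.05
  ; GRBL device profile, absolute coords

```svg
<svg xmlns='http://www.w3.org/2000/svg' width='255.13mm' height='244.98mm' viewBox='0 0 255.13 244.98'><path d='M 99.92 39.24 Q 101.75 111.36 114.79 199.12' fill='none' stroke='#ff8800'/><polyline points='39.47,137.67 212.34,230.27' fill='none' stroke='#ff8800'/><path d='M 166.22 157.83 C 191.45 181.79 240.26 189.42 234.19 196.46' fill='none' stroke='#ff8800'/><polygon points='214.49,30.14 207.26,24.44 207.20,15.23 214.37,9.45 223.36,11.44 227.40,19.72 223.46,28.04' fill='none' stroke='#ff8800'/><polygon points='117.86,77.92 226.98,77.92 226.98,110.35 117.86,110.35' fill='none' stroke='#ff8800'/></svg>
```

; LightBurn 1.4.05
; GRBL device profile, absolute coords
G21
G90
G00 X99.92 Y205.74
M4 S298
G1 X102.39 Y155.92 F2006
G1 X107.34 Y102.63
G1 X114.79 Y45.86
M5
G00 X39.47 Y107.31
M4 S298
G1 X212.34 Y14.71 F2006
M5
G00 X166.22 Y87.15
M4 S298
G1 X196.40 Y68.05 F2006
G1 X224.87 Y56.34
G1 X234.19 Y48.52
M5
G00 X214.49 Y214.84
M4 S298
G1 X207.26 Y220.54 F2006
G1 X207.20 Y229.75
G1 X214.37 Y235.53
G1 X223.36 Y233.54
G1 X227.40 Y225.26
G1 X223.46 Y216.94
G1 X214.49 Y214.84
M5
G00 X117.86 Y167.06
M4 S298
G1 X226.98 Y167.06 F2006
G1 X226.98 Y134.63
G1 X117.86 Y134.63
G1 X117.86 Y167.06
M5
G00 X0.00 Y0.00

viewBox `0 0 255.13 244.98` with mm width/height → 1 unit = 1 mm. Flip: y_m = 244.98 − y_svg.

**Shape 1** — `<path>` quadratic bezier, stroke `#ff8800` → engrave (S298, F2006). Control points (SVG): P0=(99.92,39.24), P1=(101.75,111.36), P2=(114.79,199.12); sampled at t=k/3. Machine vertices: (99.92,205.74) → (102.39,155.92) → (107.34,102.63) → (114.79,45.86). Open path.

**Shape 2** — `<polyline>` line segment, stroke `#ff8800` → engrave (S298, F2006). Machine vertices: (39.47,107.31) → (212.34,14.71). Open path.

**Shape 3** — `<path>` cubic bezier, stroke `#ff8800` → engrave (S298, F2006). Control points (SVG): P0=(166.22,157.83), P1=(191.45,181.79), P2=(240.26,189.42), P3=(234.19,196.46); sampled at t=k/3. Machine vertices: (166.22,87.15) → (196.40,68.05) → (224.87,56.34) → (234.19,48.52). Open path.

**Shape 4** — `<polygon>` regular polygon, stroke `#ff8800` → engrave (S298, F2006). Machine vertices: (214.49,214.84) → (207.26,220.54) → (207.20,229.75) → (214.37,235.53) → (223.36,233.54) → (227.40,225.26) → (223.46,216.94) → (214.49,214.84). Closed: final G1 returns to the first vertex.

**Shape 5** — `<polygon>` rectangle, stroke `#ff8800` → engrave (S298, F2006). Machine vertices: (117.86,167.06) → (226.98,167.06) → (226.98,134.63) → (117.86,134.63) → (117.86,167.06). Closed: final G1 returns to the first vertex.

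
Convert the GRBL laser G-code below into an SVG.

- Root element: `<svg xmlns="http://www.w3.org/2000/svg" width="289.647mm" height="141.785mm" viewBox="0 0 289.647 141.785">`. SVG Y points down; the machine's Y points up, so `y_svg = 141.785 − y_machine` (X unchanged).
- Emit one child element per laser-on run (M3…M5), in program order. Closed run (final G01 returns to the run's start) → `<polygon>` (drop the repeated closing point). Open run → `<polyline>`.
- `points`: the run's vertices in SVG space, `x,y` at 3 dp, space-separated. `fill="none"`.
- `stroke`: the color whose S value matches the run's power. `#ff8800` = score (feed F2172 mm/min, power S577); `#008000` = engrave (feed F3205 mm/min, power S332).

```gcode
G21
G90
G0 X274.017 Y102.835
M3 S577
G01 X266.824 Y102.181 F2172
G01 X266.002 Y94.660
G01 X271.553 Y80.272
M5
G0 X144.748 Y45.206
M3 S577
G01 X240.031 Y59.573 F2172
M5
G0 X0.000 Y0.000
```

y_svg = 141.785 − y_m. Every run uses S577, so all elements get stroke `#ff8800` (score).

[1] open run; points: 274.017,38.950 266.824,39.604 266.002,47.125 271.553,61.513

[2] open run; points: 144.748,96.579 240.031,82.212

<svg xmlns="http://www.w3.org/2000/svg" width="289.647mm" height="141.785mm" viewBox="0 0 289.647 141.785">
  <polyline points="274.017,38.950 266.824,39.604 266.002,47.125 271.553,61.513" fill="none" stroke="#ff8800"/>
  <polyline points="144.748,96.579 240.031,82.212" fill="none" stroke="#ff8800"/>
</svg>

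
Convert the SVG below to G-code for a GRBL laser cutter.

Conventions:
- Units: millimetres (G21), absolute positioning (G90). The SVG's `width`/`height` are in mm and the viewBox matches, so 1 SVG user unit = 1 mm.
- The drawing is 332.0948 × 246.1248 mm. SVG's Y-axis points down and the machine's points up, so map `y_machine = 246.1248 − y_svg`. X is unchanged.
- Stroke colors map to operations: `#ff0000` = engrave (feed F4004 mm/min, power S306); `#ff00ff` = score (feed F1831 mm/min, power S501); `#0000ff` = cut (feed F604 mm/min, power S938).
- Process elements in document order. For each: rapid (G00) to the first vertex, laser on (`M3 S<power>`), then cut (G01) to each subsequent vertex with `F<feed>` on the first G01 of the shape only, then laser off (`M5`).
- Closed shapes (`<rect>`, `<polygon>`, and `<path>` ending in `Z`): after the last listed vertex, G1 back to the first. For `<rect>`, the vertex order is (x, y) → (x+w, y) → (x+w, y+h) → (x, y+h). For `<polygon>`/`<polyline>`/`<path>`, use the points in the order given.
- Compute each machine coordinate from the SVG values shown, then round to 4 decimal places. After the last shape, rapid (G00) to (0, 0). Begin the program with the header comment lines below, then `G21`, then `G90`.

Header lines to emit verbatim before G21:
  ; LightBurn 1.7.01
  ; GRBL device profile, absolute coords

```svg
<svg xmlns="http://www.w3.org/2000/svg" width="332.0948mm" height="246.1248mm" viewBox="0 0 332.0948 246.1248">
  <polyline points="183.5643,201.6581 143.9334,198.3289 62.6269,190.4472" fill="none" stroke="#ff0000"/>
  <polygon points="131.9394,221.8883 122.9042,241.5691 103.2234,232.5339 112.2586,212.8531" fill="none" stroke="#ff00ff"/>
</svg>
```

; LightBurn 1.7.01
; GRBL device profile, absolute coords
G21
G90
G00 X183.5643 Y44.4667
M3 S306
G01 X143.9334 Y47.7959 F4004
G01 X62.6269 Y55.6776
M5
G00 X131.9394 Y24.2365
M3 S501
G01 X122.9042 Y4.5557 F1831
G01 X103.2234 Y13.5909
G01 X112.2586 Y33.2717
G01 X131.9394 Y24.2365
M5
G00 X0.0000 Y0.0000

Since the viewBox matches the mm dimensions, user units are millimetres directly. The only transform is the Y-flip y_m = 246.1248 − y_svg.

Shape 1 is a open polyline drawn with `<polyline>`. Its stroke #ff0000 means engrave at S306, F4004. After flipping Y the toolpath is (183.5643,44.4667) → (143.9334,47.7959) → (62.6269,55.6776).

Shape 2 is a regular polygon drawn with `<polygon>`. Its stroke #ff00ff means score at S501, F1831. After flipping Y the toolpath is (131.9394,24.2365) → (122.9042,4.5557) → (103.2234,13.5909) → (112.2586,33.2717) → (131.9394,24.2365), returning to the start.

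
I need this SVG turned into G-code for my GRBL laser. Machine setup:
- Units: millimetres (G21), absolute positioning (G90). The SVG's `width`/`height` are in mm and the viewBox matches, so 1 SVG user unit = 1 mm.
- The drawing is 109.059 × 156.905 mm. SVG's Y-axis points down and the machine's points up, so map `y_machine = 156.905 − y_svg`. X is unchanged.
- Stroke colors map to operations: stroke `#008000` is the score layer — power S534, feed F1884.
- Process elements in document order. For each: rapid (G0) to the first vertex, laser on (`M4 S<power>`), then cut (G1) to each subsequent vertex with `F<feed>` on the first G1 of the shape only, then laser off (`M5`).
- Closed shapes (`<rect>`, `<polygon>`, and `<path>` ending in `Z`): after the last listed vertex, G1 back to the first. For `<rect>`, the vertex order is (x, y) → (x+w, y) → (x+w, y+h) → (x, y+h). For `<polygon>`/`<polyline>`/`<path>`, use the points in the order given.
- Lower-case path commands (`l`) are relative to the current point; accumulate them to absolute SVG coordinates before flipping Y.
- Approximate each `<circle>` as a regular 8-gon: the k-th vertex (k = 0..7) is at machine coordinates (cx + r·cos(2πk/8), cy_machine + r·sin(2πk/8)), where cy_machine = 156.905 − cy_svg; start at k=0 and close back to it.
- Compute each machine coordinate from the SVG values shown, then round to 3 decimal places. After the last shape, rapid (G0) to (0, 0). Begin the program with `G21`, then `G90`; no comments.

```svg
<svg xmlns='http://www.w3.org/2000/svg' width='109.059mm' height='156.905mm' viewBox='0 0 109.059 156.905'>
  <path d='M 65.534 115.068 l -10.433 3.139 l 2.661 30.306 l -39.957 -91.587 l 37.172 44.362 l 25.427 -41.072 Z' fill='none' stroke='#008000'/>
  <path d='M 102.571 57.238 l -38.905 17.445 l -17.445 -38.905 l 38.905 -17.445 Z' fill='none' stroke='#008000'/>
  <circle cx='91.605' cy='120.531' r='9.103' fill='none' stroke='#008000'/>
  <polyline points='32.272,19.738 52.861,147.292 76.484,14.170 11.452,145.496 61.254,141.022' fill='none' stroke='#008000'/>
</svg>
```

viewBox `0 0 109.059 156.905` with mm width/height → 1 unit = 1 mm. Flip: y_m = 156.905 − y_svg.

**Shape 1** — `<path>` closed polygon, stroke `#008000` → score (S534, F1884). Machine vertices: (65.534,41.837) → (55.101,38.698) → (57.762,8.392) → (17.805,99.979) → (54.977,55.617) → (80.404,96.689) → (65.534,41.837). Closed: final G1 returns to the first vertex.

**Shape 2** — `<path>` regular polygon, stroke `#008000` → score (S534, F1884). Machine vertices: (102.571,99.667) → (63.666,82.222) → (46.221,121.127) → (85.126,138.572) → (102.571,99.667). Closed: final G1 returns to the first vertex.

**Shape 3** — `<circle>` circle, stroke `#008000` → score (S534, F1884). Machine vertices: (100.708,36.374) → (98.042,42.811) → (91.605,45.477) → (85.168,42.811) → (82.502,36.374) → (85.168,29.937) → (91.605,27.271) → (98.042,29.937) → (100.708,36.374). Closed: final G1 returns to the first vertex.

**Shape 4** — `<polyline>` open polyline, stroke `#008000` → score (S534, F1884). Machine vertices: (32.272,137.167) → (52.861,9.613) → (76.484,142.735) → (11.452,11.409) → (61.254,15.883). Open path.

G21
G90
G0 X65.534 Y41.837
M4 S534
G1 X55.101 Y38.698 F1884
G1 X57.762 Y8.392
G1 X17.805 Y99.979
G1 X54.977 Y55.617
G1 X80.404 Y96.689
G1 X65.534 Y41.837
M5
G0 X102.571 Y99.667
M4 S534
G1 X63.666 Y82.222 F1884
G1 X46.221 Y121.127
G1 X85.126 Y138.572
G1 X102.571 Y99.667
M5
G0 X100.708 Y36.374
M4 S534
G1 X98.042 Y42.811 F1884
G1 X91.605 Y45.477
G1 X85.168 Y42.811
G1 X82.502 Y36.374
G1 X85.168 Y29.937
G1 X91.605 Y27.271
G1 X98.042 Y29.937
G1 X100.708 Y36.374
M5
G0 X32.272 Y137.167
M4 S534
G1 X52.861 Y9.613 F1884
G1 X76.484 Y142.735
G1 X11.452 Y11.409
G1 X61.254 Y15.883
M5
G0 X0.000 Y0.000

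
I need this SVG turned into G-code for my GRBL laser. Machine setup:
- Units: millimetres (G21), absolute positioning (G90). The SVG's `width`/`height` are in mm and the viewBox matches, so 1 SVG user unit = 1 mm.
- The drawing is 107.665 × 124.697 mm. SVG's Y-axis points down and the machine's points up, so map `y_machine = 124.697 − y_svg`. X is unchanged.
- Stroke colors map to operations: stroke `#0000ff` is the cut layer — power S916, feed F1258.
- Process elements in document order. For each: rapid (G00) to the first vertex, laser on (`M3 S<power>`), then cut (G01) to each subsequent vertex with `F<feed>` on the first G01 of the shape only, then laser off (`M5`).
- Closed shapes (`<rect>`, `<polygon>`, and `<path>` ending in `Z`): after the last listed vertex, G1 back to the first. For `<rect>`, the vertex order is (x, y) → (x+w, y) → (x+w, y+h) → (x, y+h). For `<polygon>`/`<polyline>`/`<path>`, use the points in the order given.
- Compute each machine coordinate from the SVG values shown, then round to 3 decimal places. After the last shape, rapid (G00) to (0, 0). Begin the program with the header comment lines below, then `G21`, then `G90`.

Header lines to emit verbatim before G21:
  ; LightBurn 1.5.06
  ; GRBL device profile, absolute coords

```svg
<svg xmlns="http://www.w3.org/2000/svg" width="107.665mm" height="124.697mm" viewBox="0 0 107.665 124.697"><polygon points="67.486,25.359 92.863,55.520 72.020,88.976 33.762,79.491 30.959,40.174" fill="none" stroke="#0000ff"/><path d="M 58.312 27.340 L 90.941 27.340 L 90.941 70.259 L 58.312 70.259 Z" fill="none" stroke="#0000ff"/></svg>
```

1 u = 1 mm; y_m = 124.697 − y.

[1] `<polygon>` regular polygon, #0000ff→cut S916 F1258: (67.486,99.338) → (92.863,69.177) → (72.020,35.721) → (33.762,45.206) → (30.959,84.523) → (67.486,99.338) (closed)

[2] `<path>` rectangle, #0000ff→cut S916 F1258: (58.312,97.357) → (90.941,97.357) → (90.941,54.438) → (58.312,54.438) → (58.312,97.357) (closed)

; LightBurn 1.5.06
; GRBL device profile, absolute coords
G21
G90
G00 X67.486 Y99.338
M3 S916
G01 X92.863 Y69.177 F1258
G01 X72.020 Y35.721
G01 X33.762 Y45.206
G01 X30.959 Y84.523
G01 X67.486 Y99.338
M5
G00 X58.312 Y97.357
M3 S916
G01 X90.941 Y97.357 F1258
G01 X90.941 Y54.438
G01 X58.312 Y54.438
G01 X58.312 Y97.357
M5
G00 X0.000 Y0.000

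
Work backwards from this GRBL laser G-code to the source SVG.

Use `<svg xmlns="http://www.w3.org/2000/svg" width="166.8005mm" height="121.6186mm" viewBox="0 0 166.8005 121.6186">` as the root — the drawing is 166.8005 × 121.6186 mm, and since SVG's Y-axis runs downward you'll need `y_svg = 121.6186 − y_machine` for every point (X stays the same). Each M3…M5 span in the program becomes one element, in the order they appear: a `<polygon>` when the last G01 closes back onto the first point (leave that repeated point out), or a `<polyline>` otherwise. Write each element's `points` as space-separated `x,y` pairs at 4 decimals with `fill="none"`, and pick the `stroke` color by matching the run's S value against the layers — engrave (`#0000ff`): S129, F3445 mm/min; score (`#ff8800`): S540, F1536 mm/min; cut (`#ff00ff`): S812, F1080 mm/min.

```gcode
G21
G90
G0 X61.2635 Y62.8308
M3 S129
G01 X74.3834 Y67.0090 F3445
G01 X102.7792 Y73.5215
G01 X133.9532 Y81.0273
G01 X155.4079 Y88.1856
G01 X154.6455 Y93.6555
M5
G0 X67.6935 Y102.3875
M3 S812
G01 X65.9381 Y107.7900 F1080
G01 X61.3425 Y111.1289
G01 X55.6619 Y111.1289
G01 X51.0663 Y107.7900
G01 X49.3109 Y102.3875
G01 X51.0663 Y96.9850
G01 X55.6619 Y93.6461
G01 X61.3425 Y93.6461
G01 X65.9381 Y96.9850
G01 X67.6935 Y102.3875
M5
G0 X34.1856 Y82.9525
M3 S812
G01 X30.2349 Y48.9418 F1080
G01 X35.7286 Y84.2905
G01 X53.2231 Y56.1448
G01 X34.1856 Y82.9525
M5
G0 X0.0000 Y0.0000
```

<svg xmlns="http://www.w3.org/2000/svg" width="166.8005mm" height="121.6186mm" viewBox="0 0 166.8005 121.6186">
  <polyline points="61.2635,58.7878 74.3834,54.6096 102.7792,48.0971 133.9532,40.5913 155.4079,33.4330 154.6455,27.9631" fill="none" stroke="#0000ff"/>
  <polygon points="67.6935,19.2311 65.9381,13.8286 61.3425,10.4897 55.6619,10.4897 51.0663,13.8286 49.3109,19.2311 51.0663,24.6336 55.6619,27.9725 61.3425,27.9725 65.9381,24.6336" fill="none" stroke="#ff00ff"/>
  <polygon points="34.1856,38.6661 30.2349,72.6768 35.7286,37.3281 53.2231,65.4738" fill="none" stroke="#ff00ff"/>
</svg>

Each laser-on run becomes one SVG element. Flip Y back into SVG space with y_svg = 121.6186 − y_machine.

Run 1: S129 ⇒ engrave layer `#0000ff`. The run is open, so emit a `<polyline>` with points (Y-flipped): 61.2635,58.7878 74.3834,54.6096 102.7792,48.0971 133.9532,40.5913 155.4079,33.4330 154.6455,27.9631.

Run 2: S812 ⇒ cut layer `#ff00ff`. The run returns to its start, so emit a `<polygon>` with points (Y-flipped): 67.6935,19.2311 65.9381,13.8286 61.3425,10.4897 55.6619,10.4897 51.0663,13.8286 49.3109,19.2311 51.0663,24.6336 55.6619,27.9725 61.3425,27.9725 65.9381,24.6336.

Run 3: the run's S812 means `#ff00ff` (cut). The run returns to its start, so emit a `<polygon>` with points (Y-flipped): 34.1856,38.6661 30.2349,72.6768 35.7286,37.3281 53.2231,65.4738.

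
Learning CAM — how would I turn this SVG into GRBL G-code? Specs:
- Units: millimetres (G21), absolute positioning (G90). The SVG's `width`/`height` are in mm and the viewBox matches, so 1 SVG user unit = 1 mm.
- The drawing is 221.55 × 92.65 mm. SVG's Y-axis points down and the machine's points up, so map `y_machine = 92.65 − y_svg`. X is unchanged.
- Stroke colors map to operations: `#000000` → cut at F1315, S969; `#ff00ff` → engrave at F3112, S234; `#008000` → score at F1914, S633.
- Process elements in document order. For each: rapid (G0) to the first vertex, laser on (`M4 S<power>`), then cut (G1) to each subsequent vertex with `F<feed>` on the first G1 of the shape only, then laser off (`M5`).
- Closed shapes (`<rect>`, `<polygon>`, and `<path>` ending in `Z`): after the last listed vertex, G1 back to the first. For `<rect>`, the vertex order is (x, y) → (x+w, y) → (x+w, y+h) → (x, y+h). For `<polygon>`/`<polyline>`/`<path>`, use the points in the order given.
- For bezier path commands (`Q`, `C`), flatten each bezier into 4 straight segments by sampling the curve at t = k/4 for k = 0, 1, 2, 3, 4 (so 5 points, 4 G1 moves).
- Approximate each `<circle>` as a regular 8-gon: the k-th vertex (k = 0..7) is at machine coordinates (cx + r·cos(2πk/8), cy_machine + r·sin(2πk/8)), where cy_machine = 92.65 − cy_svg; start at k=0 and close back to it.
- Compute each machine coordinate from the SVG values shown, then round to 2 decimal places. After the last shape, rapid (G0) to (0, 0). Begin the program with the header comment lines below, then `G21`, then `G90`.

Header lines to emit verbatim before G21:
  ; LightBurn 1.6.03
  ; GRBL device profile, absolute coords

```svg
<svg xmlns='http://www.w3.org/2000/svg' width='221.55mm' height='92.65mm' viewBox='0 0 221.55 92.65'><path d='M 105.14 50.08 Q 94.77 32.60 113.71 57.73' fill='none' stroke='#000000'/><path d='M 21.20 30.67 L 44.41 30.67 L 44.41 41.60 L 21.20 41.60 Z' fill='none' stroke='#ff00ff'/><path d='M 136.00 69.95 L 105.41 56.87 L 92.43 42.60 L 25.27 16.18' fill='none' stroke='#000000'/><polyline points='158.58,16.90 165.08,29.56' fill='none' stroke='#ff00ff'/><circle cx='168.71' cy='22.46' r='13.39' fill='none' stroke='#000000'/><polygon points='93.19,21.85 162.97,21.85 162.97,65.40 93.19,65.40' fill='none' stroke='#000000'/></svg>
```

; LightBurn 1.6.03
; GRBL device profile, absolute coords
G21
G90
G0 X105.14 Y42.57
M4 S969
G1 X101.79 Y48.65 F1315
G1 X102.10 Y49.40
G1 X106.07 Y44.82
G1 X113.71 Y34.92
M5
G0 X21.20 Y61.98
M4 S234
G1 X44.41 Y61.98 F3112
G1 X44.41 Y51.05
G1 X21.20 Y51.05
G1 X21.20 Y61.98
M5
G0 X136.00 Y22.70
M4 S969
G1 X105.41 Y35.78 F1315
G1 X92.43 Y50.05
G1 X25.27 Y76.47
M5
G0 X158.58 Y75.75
M4 S234
G1 X165.08 Y63.09 F3112
M5
G0 X182.10 Y70.19
M4 S969
G1 X178.18 Y79.66 F1315
G1 X168.71 Y83.58
G1 X159.24 Y79.66
G1 X155.32 Y70.19
G1 X159.24 Y60.72
G1 X168.71 Y56.80
G1 X178.18 Y60.72
G1 X182.10 Y70.19
M5
G0 X93.19 Y70.80
M4 S969
G1 X162.97 Y70.80 F1315
G1 X162.97 Y27.25
G1 X93.19 Y27.25
G1 X93.19 Y70.80
M5
G0 X0.00 Y0.00

1 u = 1 mm; y_m = 92.65 − y.

[1] `<path>` quadratic bezier, #000000→cut S969 F1315: (105.14,42.57) → (101.79,48.65) → (102.10,49.40) → (106.07,44.82) → (113.71,34.92)

[2] `<path>` rectangle, #ff00ff→engrave S234 F3112: (21.20,61.98) → (44.41,61.98) → (44.41,51.05) → (21.20,51.05) → (21.20,61.98) (closed)

[3] `<path>` open polyline, #000000→cut S969 F1315: (136.00,22.70) → (105.41,35.78) → (92.43,50.05) → (25.27,76.47)

[4] `<polyline>` line segment, #ff00ff→engrave S234 F3112: (158.58,75.75) → (165.08,63.09)

[5] `<circle>` circle, #000000→cut S969 F1315: (182.10,70.19) → (178.18,79.66) → (168.71,83.58) → (159.24,79.66) → (155.32,70.19) → (159.24,60.72) → (168.71,56.80) → (178.18,60.72) → (182.10,70.19) (closed)

[6] `<polygon>` rectangle, #000000→cut S969 F1315: (93.19,70.80) → (162.97,70.80) → (162.97,27.25) → (93.19,27.25) → (93.19,70.80) (closed)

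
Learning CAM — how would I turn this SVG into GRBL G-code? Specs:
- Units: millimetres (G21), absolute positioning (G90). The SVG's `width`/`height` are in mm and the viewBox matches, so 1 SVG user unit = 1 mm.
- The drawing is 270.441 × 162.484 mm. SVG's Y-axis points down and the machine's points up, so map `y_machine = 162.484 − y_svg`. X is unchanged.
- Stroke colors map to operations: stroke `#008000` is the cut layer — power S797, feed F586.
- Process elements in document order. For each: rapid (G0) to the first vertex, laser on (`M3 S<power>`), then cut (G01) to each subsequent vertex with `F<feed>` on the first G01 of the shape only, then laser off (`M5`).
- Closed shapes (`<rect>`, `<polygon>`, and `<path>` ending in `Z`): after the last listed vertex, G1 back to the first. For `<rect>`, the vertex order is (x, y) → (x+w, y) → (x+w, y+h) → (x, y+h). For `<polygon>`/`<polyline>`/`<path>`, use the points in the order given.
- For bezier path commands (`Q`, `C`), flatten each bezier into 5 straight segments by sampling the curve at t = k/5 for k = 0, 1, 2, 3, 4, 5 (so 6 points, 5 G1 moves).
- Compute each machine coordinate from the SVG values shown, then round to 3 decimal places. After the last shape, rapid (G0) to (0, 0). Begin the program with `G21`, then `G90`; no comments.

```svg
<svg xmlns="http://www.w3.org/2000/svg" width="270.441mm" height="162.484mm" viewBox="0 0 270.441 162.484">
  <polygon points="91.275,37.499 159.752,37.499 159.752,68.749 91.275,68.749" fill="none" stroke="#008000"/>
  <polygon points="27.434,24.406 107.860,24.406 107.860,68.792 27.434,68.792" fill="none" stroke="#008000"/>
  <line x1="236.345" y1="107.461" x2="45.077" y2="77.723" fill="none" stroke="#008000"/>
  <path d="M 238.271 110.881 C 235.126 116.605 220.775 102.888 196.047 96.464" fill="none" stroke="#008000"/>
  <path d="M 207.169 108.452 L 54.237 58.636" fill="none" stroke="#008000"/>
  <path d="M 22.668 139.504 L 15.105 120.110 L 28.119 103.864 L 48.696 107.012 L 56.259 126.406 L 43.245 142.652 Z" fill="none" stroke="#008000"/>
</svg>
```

viewBox `0 0 270.441 162.484` with mm width/height → 1 unit = 1 mm. Flip: y_m = 162.484 − y_svg.

**Shape 1** — `<polygon>` rectangle, stroke `#008000` → cut (S797, F586). Machine vertices: (91.275,124.985) → (159.752,124.985) → (159.752,93.735) → (91.275,93.735) → (91.275,124.985). Closed: final G1 returns to the first vertex.

**Shape 2** — `<polygon>` rectangle, stroke `#008000` → cut (S797, F586). Machine vertices: (27.434,138.078) → (107.860,138.078) → (107.860,93.692) → (27.434,93.692) → (27.434,138.078). Closed: final G1 returns to the first vertex.

**Shape 3** — `<line>` line segment, stroke `#008000` → cut (S797, F586). Machine vertices: (236.345,55.023) → (45.077,84.761). Open path.

**Shape 4** — `<path>` cubic bezier, stroke `#008000` → cut (S797, F586). Control points (SVG): P0=(238.271,110.881), P1=(235.126,116.605), P2=(220.775,102.888), P3=(196.047,96.464); sampled at t=k/5. Machine vertices: (238.271,51.603) → (235.046,50.288) → (229.171,52.355) → (220.687,56.522) → (209.632,61.504) → (196.047,66.020). Open path.

**Shape 5** — `<path>` line segment, stroke `#008000` → cut (S797, F586). Machine vertices: (207.169,54.032) → (54.237,103.848). Open path.

**Shape 6** — `<path>` regular polygon, stroke `#008000` → cut (S797, F586). Machine vertices: (22.668,22.980) → (15.105,42.374) → (28.119,58.620) → (48.696,55.472) → (56.259,36.078) → (43.245,19.832) → (22.668,22.980). Closed: final G1 returns to the first vertex.

G21
G90
G0 X91.275 Y124.985
M3 S797
G01 X159.752 Y124.985 F586
G01 X159.752 Y93.735
G01 X91.275 Y93.735
G01 X91.275 Y124.985
M5
G0 X27.434 Y138.078
M3 S797
G01 X107.860 Y138.078 F586
G01 X107.860 Y93.692
G01 X27.434 Y93.692
G01 X27.434 Y138.078
M5
G0 X236.345 Y55.023
M3 S797
G01 X45.077 Y84.761 F586
M5
G0 X238.271 Y51.603
M3 S797
G01 X235.046 Y50.288 F586
G01 X229.171 Y52.355
G01 X220.687 Y56.522
G01 X209.632 Y61.504
G01 X196.047 Y66.020
M5
G0 X207.169 Y54.032
M3 S797
G01 X54.237 Y103.848 F586
M5
G0 X22.668 Y22.980
M3 S797
G01 X15.105 Y42.374 F586
G01 X28.119 Y58.620
G01 X48.696 Y55.472
G01 X56.259 Y36.078
G01 X43.245 Y19.832
G01 X22.668 Y22.980
M5
G0 X0.000 Y0.000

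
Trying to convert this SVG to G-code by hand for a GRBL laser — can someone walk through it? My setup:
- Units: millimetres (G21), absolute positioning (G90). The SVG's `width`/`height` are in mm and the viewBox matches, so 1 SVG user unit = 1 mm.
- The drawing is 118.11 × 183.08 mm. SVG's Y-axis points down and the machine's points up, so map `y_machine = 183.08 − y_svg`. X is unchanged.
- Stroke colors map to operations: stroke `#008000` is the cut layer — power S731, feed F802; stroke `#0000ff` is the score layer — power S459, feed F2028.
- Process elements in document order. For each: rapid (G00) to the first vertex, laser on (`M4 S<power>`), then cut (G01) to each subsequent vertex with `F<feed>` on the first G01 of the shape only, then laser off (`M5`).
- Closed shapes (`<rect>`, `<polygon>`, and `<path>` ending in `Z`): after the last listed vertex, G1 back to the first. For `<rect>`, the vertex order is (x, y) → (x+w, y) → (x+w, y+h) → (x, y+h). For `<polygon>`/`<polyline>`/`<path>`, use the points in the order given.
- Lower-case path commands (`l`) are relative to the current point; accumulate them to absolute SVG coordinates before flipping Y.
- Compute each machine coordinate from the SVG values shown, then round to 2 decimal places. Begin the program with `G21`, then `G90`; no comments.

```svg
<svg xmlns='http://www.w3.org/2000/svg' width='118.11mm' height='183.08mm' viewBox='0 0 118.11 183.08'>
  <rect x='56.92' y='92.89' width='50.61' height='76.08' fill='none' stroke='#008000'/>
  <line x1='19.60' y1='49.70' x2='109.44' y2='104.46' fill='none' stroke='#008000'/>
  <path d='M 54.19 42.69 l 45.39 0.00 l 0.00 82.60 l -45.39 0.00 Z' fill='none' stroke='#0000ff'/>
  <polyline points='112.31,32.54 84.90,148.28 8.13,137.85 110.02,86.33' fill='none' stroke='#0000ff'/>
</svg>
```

G21
G90
G00 X56.92 Y90.19
M4 S731
G01 X107.53 Y90.19 F802
G01 X107.53 Y14.11
G01 X56.92 Y14.11
G01 X56.92 Y90.19
M5
G00 X19.60 Y133.38
M4 S731
G01 X109.44 Y78.62 F802
M5
G00 X54.19 Y140.39
M4 S459
G01 X99.58 Y140.39 F2028
G01 X99.58 Y57.79
G01 X54.19 Y57.79
G01 X54.19 Y140.39
M5
G00 X112.31 Y150.54
M4 S459
G01 X84.90 Y34.80 F2028
G01 X8.13 Y45.23
G01 X110.02 Y96.75
M5

viewBox `0 0 118.11 183.08` with mm width/height → 1 unit = 1 mm. Flip: y_m = 183.08 − y_svg.

**Shape 1** — `<rect>` rectangle, stroke `#008000` → cut (S731, F802). Machine vertices: (56.92,90.19) → (107.53,90.19) → (107.53,14.11) → (56.92,14.11) → (56.92,90.19). Closed: final G1 returns to the first vertex.

**Shape 2** — `<line>` line segment, stroke `#008000` → cut (S731, F802). Machine vertices: (19.60,133.38) → (109.44,78.62). Open path.

**Shape 3** — `<path>` rectangle, stroke `#0000ff` → score (S459, F2028). Machine vertices: (54.19,140.39) → (99.58,140.39) → (99.58,57.79) → (54.19,57.79) → (54.19,140.39). Closed: final G1 returns to the first vertex.

**Shape 4** — `<polyline>` open polyline, stroke `#0000ff` → score (S459, F2028). Machine vertices: (112.31,150.54) → (84.90,34.80) → (8.13,45.23) → (110.02,96.75). Open path.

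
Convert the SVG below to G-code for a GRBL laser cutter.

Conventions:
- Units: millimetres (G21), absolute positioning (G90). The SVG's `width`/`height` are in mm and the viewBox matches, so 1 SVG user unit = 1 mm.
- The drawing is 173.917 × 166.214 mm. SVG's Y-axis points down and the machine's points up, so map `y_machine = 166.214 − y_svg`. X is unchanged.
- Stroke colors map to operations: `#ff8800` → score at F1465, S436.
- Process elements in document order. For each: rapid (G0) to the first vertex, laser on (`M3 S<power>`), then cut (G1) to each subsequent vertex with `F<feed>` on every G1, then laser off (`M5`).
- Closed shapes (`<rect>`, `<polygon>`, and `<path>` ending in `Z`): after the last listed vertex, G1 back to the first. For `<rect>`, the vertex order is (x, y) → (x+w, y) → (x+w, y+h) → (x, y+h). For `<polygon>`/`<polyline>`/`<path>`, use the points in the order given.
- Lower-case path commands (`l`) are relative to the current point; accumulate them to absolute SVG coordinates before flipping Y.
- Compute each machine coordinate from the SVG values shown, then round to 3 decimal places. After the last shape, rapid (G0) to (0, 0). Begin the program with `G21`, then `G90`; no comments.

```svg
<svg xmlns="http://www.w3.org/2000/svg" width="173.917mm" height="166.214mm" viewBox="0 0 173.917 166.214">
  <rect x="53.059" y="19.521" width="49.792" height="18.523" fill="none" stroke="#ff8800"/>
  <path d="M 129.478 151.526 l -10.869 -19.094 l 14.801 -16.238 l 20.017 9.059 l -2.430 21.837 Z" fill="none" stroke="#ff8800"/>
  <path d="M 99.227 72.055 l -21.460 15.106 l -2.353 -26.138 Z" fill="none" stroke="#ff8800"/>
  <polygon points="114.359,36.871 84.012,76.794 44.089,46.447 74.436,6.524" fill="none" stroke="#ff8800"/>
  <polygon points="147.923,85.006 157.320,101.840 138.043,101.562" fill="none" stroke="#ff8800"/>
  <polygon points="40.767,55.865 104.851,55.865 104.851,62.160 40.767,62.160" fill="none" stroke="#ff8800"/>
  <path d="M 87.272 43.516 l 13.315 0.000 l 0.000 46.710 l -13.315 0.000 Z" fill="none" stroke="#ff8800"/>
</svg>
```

G21
G90
G0 X53.059 Y146.693
M3 S436
G1 X102.851 Y146.693 F1465
G1 X102.851 Y128.170 F1465
G1 X53.059 Y128.170 F1465
G1 X53.059 Y146.693 F1465
M5
G0 X129.478 Y14.688
M3 S436
G1 X118.609 Y33.782 F1465
G1 X133.410 Y50.020 F1465
G1 X153.427 Y40.961 F1465
G1 X150.997 Y19.124 F1465
G1 X129.478 Y14.688 F1465
M5
G0 X99.227 Y94.159
M3 S436
G1 X77.767 Y79.053 F1465
G1 X75.414 Y105.191 F1465
G1 X99.227 Y94.159 F1465
M5
G0 X114.359 Y129.343
M3 S436
G1 X84.012 Y89.420 F1465
G1 X44.089 Y119.767 F1465
G1 X74.436 Y159.690 F1465
G1 X114.359 Y129.343 F1465
M5
G0 X147.923 Y81.208
M3 S436
G1 X157.320 Y64.374 F1465
G1 X138.043 Y64.652 F1465
G1 X147.923 Y81.208 F1465
M5
G0 X40.767 Y110.349
M3 S436
G1 X104.851 Y110.349 F1465
G1 X104.851 Y104.054 F1465
G1 X40.767 Y104.054 F1465
G1 X40.767 Y110.349 F1465
M5
G0 X87.272 Y122.698
M3 S436
G1 X100.587 Y122.698 F1465
G1 X100.587 Y75.988 F1465
G1 X87.272 Y75.988 F1465
G1 X87.272 Y122.698 F1465
M5
G0 X0.000 Y0.000

1 u = 1 mm; y_m = 166.214 − y.

[1] `<rect>` rectangle, #ff8800→score S436 F1465: (53.059,146.693) → (102.851,146.693) → (102.851,128.170) → (53.059,128.170) → (53.059,146.693) (closed)

[2] `<path>` regular polygon, #ff8800→score S436 F1465: (129.478,14.688) → (118.609,33.782) → (133.410,50.020) → (153.427,40.961) → (150.997,19.124) → (129.478,14.688) (closed)

[3] `<path>` regular polygon, #ff8800→score S436 F1465: (99.227,94.159) → (77.767,79.053) → (75.414,105.191) → (99.227,94.159) (closed)

[4] `<polygon>` regular polygon, #ff8800→score S436 F1465: (114.359,129.343) → (84.012,89.420) → (44.089,119.767) → (74.436,159.690) → (114.359,129.343) (closed)

[5] `<polygon>` regular polygon, #ff8800→score S436 F1465: (147.923,81.208) → (157.320,64.374) → (138.043,64.652) → (147.923,81.208) (closed)

[6] `<polygon>` rectangle, #ff8800→score S436 F1465: (40.767,110.349) → (104.851,110.349) → (104.851,104.054) → (40.767,104.054) → (40.767,110.349) (closed)

[7] `<path>` rectangle, #ff8800→score S436 F1465: (87.272,122.698) → (100.587,122.698) → (100.587,75.988) → (87.272,75.988) → (87.272,122.698) (closed)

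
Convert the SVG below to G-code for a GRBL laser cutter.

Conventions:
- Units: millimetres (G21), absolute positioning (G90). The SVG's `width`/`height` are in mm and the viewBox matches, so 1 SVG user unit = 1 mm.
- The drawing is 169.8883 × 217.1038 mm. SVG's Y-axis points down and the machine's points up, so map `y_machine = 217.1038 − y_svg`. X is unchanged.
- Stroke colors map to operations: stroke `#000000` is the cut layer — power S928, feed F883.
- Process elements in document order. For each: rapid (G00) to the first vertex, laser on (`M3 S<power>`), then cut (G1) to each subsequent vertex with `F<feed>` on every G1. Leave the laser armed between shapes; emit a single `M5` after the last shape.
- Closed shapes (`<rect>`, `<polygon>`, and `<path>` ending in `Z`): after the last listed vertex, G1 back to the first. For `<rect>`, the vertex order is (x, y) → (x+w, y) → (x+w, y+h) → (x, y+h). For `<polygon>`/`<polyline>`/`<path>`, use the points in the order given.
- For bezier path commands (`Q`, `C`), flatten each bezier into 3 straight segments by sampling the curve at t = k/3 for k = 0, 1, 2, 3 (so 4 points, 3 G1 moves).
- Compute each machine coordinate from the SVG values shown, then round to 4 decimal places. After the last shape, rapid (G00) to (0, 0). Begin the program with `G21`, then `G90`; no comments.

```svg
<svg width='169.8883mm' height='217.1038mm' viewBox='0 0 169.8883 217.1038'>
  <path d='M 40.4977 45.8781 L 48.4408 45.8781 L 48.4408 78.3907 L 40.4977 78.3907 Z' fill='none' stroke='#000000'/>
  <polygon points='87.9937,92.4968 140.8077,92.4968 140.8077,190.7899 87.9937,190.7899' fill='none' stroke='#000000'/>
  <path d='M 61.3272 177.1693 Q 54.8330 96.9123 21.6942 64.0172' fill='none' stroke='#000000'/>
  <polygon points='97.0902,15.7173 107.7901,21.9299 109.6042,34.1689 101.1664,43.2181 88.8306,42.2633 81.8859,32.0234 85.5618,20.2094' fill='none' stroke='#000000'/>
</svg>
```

1 u = 1 mm; y_m = 217.1038 − y.

[1] `<path>` rectangle, #000000→cut S928 F883: (40.4977,171.2257) → (48.4408,171.2257) → (48.4408,138.7131) → (40.4977,138.7131) → (40.4977,171.2257) (closed)

[2] `<polygon>` rectangle, #000000→cut S928 F883: (87.9937,124.6070) → (140.8077,124.6070) → (140.8077,26.3139) → (87.9937,26.3139) → (87.9937,124.6070) (closed)

[3] `<path>` quadratic bezier, #000000→cut S928 F883: (61.3272,39.9345) → (54.0372,88.1767) → (40.8262,125.8941) → (21.6942,153.0866)

[4] `<polygon>` regular polygon, #000000→cut S928 F883: (97.0902,201.3865) → (107.7901,195.1739) → (109.6042,182.9349) → (101.1664,173.8857) → (88.8306,174.8405) → (81.8859,185.0804) → (85.5618,196.8944) → (97.0902,201.3865) (closed)

G21
G90
G00 X40.4977 Y171.2257
M3 S928
G1 X48.4408 Y171.2257 F883
G1 X48.4408 Y138.7131 F883
G1 X40.4977 Y138.7131 F883
G1 X40.4977 Y171.2257 F883
G00 X87.9937 Y124.6070
M3 S928
G1 X140.8077 Y124.6070 F883
G1 X140.8077 Y26.3139 F883
G1 X87.9937 Y26.3139 F883
G1 X87.9937 Y124.6070 F883
G00 X61.3272 Y39.9345
M3 S928
G1 X54.0372 Y88.1767 F883
G1 X40.8262 Y125.8941 F883
G1 X21.6942 Y153.0866 F883
G00 X97.0902 Y201.3865
M3 S928
G1 X107.7901 Y195.1739 F883
G1 X109.6042 Y182.9349 F883
G1 X101.1664 Y173.8857 F883
G1 X88.8306 Y174.8405 F883
G1 X81.8859 Y185.0804 F883
G1 X85.5618 Y196.8944 F883
G1 X97.0902 Y201.3865 F883
M5
G00 X0.0000 Y0.0000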